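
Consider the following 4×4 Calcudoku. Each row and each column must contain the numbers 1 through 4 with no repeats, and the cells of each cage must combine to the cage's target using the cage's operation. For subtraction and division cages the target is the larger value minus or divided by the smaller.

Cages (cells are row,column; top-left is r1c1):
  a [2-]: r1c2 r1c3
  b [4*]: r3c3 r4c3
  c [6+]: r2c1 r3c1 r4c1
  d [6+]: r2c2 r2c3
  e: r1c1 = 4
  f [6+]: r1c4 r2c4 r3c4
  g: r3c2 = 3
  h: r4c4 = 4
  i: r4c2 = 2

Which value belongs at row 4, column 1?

3

Cage e is a single given cell; hence r1c1 = 4.
Cage g is given, leaving r3c2 = 3.
Cage i is given; hence r4c2 = 2.
Cage h is a single given cell, leaving r4c4 = 4.
Column 2 now contains 2; hence r1c2 = 1.
Cage a needs two cells with difference 2, so r1c3 = 3.
Row 1 already has 3, leaving r1c4 = 2.
Column 2 now contains 2; hence r2c2 = 4.
The two cells of cage d must have sum 6; hence r2c3 = 2.
Cage b needs two cells with product 4, leaving r3c3 = 4.
Column 4 now contains 2; hence r3c4 = 1.
4 is placed in row 4, leaving r4c3 = 1.
The 3 cells of cage c must have sum 6, which forces r2c1 = 1.
Column 4 already has 1, which forces r2c4 = 3.
Row 3 now contains 1; hence r3c1 = 2.
1 is placed in row 4, so r4c1 = 3.
Completed grid: 4 1 3 2 / 1 4 2 3 / 2 3 4 1 / 3 2 1 4.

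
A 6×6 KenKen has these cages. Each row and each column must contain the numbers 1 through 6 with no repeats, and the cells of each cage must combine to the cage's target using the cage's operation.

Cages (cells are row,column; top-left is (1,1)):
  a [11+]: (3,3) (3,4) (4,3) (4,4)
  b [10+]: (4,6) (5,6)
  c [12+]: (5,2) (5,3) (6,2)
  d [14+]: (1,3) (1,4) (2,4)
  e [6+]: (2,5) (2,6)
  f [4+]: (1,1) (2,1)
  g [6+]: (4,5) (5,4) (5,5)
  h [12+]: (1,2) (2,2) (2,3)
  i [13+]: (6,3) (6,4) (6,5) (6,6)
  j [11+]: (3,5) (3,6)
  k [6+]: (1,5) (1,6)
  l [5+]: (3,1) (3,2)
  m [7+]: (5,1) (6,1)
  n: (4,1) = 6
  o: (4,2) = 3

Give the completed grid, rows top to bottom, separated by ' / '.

3 4 6 2 5 1 / 1 5 3 6 4 2 / 4 1 2 3 6 5 / 6 3 1 5 2 4 / 5 2 4 1 3 6 / 2 6 5 4 1 3

Cage n is a single given cell; hence (4,1) = 6.
Cage o is a single given cell, leaving (4,2) = 3.
6 is placed in row 4, leaving (4,6) = 4.
Column 6 now contains 4; hence (5,6) = 6.
Cage j needs two cells with sum 11, leaving (3,5) = 6.
6 is placed in column 6, leaving (3,6) = 5.
Column 6 needs a 3, and only (6,6) is open for it.
Row 6 needs a 2, and only (6,1) is open for it.
Cage m needs two cells with sum 7, so (5,1) = 5.
Row 6 needs a 6, and only (6,2) is open for it.
The only place for 4 in column 1 is (3,1).
Cage l's pair has sum 5, which forces (3,2) = 1.
The only place for 2 in row 4 is (4,5).
Column 5 needs a 3, and only (5,5) is open for it.
Row 5 now contains 3, leaving (5,4) = 1.
The 4 cells of cage a must have sum 11, leaving (4,3) = 1.
Column 4 now contains 1, leaving (4,4) = 5.
Column 4 already has 5, leaving (6,4) = 4.
Row 6 already has 4, leaving (6,3) = 5.
The 4 cells of cage i must have sum 13; hence (6,5) = 1.
Column 3 now contains 5; hence (1,3) = 6.
Cage d has sum 14; hence (1,4) = 2.
2 is placed in row 1, leaving (1,6) = 1.
6 is placed in column 3; hence (2,3) = 3.
The 3 cells of cage d must have sum 14, leaving (2,4) = 6.
1 is placed in column 6, leaving (2,6) = 2.
Column 3 now contains 3, which forces (3,3) = 2.
Column 4 already has 2, leaving (3,4) = 3.
Column 3 now contains 2, leaving (5,3) = 4.
1 is placed in row 1, which forces (1,1) = 3.
The two cells of cage k must have sum 6, which forces (1,5) = 5.
3 is placed in row 2, leaving (2,1) = 1.
Cage e's pair has sum 6, which forces (2,5) = 4.
Row 5 now contains 4, so (5,2) = 2.
Row 1 now contains 5, leaving (1,2) = 4.
Row 2 now contains 4, leaving (2,2) = 5.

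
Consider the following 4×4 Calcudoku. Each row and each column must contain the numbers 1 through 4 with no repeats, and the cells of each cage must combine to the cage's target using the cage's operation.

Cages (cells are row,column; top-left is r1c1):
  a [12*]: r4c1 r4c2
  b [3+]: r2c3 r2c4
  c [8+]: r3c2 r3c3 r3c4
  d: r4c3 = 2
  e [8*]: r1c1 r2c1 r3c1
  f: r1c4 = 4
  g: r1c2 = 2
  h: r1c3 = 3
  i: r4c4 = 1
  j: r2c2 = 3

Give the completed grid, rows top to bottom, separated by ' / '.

1 2 3 4 / 4 3 1 2 / 2 1 4 3 / 3 4 2 1

G is a freebie, so r1c2 = 2.
H is a freebie, which forces r1c3 = 3.
Cage f is given; hence r1c4 = 4.
J is a freebie, leaving r2c2 = 3.
3 is placed in column 2, leaving r4c2 = 4.
Cage d is given, which forces r4c3 = 2.
Cage i is given, leaving r4c4 = 1.
4 is placed in row 1; hence r1c1 = 1.
Column 3 already has 2; hence r2c3 = 1.
Column 4 now contains 1, leaving r2c4 = 2.
4 is placed in column 2, which forces r3c2 = 1.
Cage c needs sum 8, leaving r3c3 = 4.
Column 4 now contains 1, which forces r3c4 = 3.
4 is placed in row 4; hence r4c1 = 3.
2 is placed in row 2, which forces r2c1 = 4.
Row 3 now contains 4, so r3c1 = 2.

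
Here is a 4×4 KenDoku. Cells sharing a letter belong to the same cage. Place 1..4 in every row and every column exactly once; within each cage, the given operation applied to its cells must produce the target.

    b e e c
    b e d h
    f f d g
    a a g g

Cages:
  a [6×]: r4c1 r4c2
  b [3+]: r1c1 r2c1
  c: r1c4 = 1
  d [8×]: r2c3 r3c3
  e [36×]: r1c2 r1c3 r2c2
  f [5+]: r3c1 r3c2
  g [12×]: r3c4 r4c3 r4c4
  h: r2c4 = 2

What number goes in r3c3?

2

Cage e has product 36, leaving r1c2 = 4.
Cage e has product 36, leaving r1c3 = 3.
Cage c is a single given cell, which forces r1c4 = 1.
The 3 cells of cage e must have product 36, so r2c2 = 3.
Cage h is given, leaving r2c4 = 2.
3 is placed in column 2, so r4c2 = 2.
Row 1 now contains 1, so r1c1 = 2.
2 is placed in row 2, which forces r2c1 = 1.
2 is placed in row 2; hence r2c3 = 4.
Cage f's pair has sum 5, which forces r3c1 = 4.
Column 2 already has 2, which forces r3c2 = 1.
The two cells of cage d must have product 8, so r3c3 = 2.
4 is placed in row 3, leaving r3c4 = 3.
Row 4 now contains 2, which forces r4c1 = 3.
The 3 cells of cage g must have product 12, which forces r4c3 = 1.
Column 4 now contains 3, so r4c4 = 4.
Filled in: 2 4 3 1 / 1 3 4 2 / 4 1 2 3 / 3 2 1 4.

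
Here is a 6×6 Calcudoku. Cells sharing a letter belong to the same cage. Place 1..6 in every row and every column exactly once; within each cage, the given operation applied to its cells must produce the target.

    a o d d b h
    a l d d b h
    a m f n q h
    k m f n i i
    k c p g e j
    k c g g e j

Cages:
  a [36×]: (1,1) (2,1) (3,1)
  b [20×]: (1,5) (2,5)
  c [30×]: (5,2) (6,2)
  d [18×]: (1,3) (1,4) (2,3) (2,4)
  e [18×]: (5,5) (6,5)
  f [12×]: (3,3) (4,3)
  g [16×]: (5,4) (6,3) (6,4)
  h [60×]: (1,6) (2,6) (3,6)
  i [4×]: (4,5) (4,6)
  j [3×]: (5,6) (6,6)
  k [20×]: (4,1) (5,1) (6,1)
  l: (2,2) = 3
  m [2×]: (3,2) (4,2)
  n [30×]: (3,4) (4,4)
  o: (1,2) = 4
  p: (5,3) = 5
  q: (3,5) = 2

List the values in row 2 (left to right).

2 3 6 1 4 5

Cage o is given, so (1,2) = 4.
Row 1 already has 4, so (1,5) = 5.
L is a freebie; hence (2,2) = 3.
Column 5 already has 5, so (2,5) = 4.
Q is a freebie, leaving (3,5) = 2.
Column 5 now contains 4, leaving (4,5) = 1.
Row 4 now contains 1, which forces (4,6) = 4.
P is a freebie; hence (5,3) = 5.
Row 3 already has 2; hence (3,2) = 1.
Row 4 now contains 4; hence (4,1) = 5.
Row 4 now contains 1; hence (4,2) = 2.
2 is placed in row 4, which forces (4,3) = 3.
Row 4 already has 5, which forces (4,4) = 6.
Row 5 already has 5, leaving (5,2) = 6.
Row 5 now contains 6; hence (5,5) = 3.
Row 5 now contains 3, so (5,6) = 1.
Cage c's pair has product 30; hence (6,2) = 5.
3 is placed in column 5, leaving (6,5) = 6.
1 is placed in column 6, so (6,6) = 3.
Column 3 now contains 3; hence (1,3) = 1.
Cage d has product 18, leaving (1,4) = 3.
Cage d needs product 18, so (2,3) = 6.
6 is placed in column 4; hence (2,4) = 1.
The two cells of cage f must have product 12, so (3,3) = 4.
6 is placed in column 4, leaving (3,4) = 5.
Row 3 already has 5, so (3,6) = 6.
Row 5 already has 1, so (5,1) = 4.
4 is placed in row 5, which forces (5,4) = 2.
Cage k needs product 20, which forces (6,1) = 1.
Column 3 already has 4, leaving (6,3) = 2.
1 is placed in column 4, which forces (6,4) = 4.
The 3 cells of cage a must have product 36, leaving (1,1) = 6.
Column 6 already has 6, leaving (1,6) = 2.
Row 2 now contains 6, so (2,1) = 2.
The 3 cells of cage h must have product 60; hence (2,6) = 5.
Row 3 already has 6, leaving (3,1) = 3.
Completed grid: 6 4 1 3 5 2 / 2 3 6 1 4 5 / 3 1 4 5 2 6 / 5 2 3 6 1 4 / 4 6 5 2 3 1 / 1 5 2 4 6 3.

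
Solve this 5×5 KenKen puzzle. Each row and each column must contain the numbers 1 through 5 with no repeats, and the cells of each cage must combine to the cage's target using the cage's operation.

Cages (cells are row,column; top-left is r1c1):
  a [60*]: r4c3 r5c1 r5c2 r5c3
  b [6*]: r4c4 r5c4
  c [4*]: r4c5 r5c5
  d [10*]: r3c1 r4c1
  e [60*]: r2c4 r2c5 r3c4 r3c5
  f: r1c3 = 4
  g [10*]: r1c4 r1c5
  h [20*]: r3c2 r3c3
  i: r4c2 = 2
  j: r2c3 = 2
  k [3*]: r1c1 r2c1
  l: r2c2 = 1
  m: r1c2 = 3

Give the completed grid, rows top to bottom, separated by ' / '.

1 3 4 5 2 / 3 1 2 4 5 / 2 4 5 1 3 / 5 2 1 3 4 / 4 5 3 2 1

Cage m is a single given cell, which forces r1c2 = 3.
F is a freebie, so r1c3 = 4.
Cage l is a single given cell; hence r2c2 = 1.
Cage j is given, leaving r2c3 = 2.
Column 3 now contains 4, which forces r3c3 = 5.
I is a freebie; hence r4c2 = 2.
2 is placed in row 4; hence r4c4 = 3.
Column 4 now contains 3, leaving r5c4 = 2.
Row 1 already has 3; hence r1c1 = 1.
Column 4 now contains 2, leaving r1c4 = 5.
Cage g needs two cells with product 10; hence r1c5 = 2.
Row 2 now contains 1, leaving r2c1 = 3.
Column 4 now contains 5, so r2c4 = 4.
Row 2 already has 4, so r2c5 = 5.
5 is placed in row 3, which forces r3c1 = 2.
5 is placed in row 3; hence r3c2 = 4.
Column 4 now contains 4; hence r3c4 = 1.
Row 3 already has 1, which forces r3c5 = 3.
2 is placed in row 4; hence r4c1 = 5.
3 is placed in row 4; hence r4c3 = 1.
Row 4 already has 1, which forces r4c5 = 4.
Column 1 now contains 5, which forces r5c1 = 4.
4 is placed in column 2, which forces r5c2 = 5.
Cage a has product 60; hence r5c3 = 3.
Column 5 now contains 4, leaving r5c5 = 1.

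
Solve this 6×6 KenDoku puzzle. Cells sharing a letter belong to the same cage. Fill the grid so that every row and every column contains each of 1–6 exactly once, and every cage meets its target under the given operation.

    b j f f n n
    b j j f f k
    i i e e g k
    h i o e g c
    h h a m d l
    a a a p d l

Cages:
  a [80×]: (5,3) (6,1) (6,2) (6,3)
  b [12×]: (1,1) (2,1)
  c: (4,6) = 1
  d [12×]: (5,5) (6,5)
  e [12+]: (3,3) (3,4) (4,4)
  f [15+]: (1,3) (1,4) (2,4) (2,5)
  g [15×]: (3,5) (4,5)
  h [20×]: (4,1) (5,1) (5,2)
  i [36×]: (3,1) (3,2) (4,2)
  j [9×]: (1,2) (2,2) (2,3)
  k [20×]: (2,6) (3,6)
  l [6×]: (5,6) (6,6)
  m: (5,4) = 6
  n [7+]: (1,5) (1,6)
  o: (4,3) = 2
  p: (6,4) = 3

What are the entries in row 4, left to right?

4 6 2 5 3 1

The 3 cells of cage j must have product 9, which forces (1,2) = 3.
Cage j needs product 9; hence (2,2) = 1.
Cage j needs product 9, so (2,3) = 3.
Cage o is given, which forces (4,3) = 2.
Cage c is a single given cell; hence (4,6) = 1.
2 is placed in column 3, so (5,3) = 4.
M is a freebie, leaving (5,4) = 6.
Cage p is a single given cell, which forces (6,4) = 3.
Cage i needs product 36, which forces (3,1) = 3.
The 3 cells of cage i must have product 36, leaving (3,2) = 2.
Row 3 already has 2, leaving (3,4) = 1.
3 is placed in row 3, which forces (3,5) = 5.
5 is placed in row 3; hence (3,6) = 4.
Cage h has product 20; hence (4,1) = 4.
Row 4 already has 2, which forces (4,2) = 6.
Row 4 already has 4, so (4,4) = 5.
Column 5 already has 5, so (4,5) = 3.
The 3 cells of cage h must have product 20, which forces (5,1) = 1.
Cage h has product 20; hence (5,2) = 5.
Column 5 already has 3, leaving (5,5) = 2.
Cage l's pair has product 6, which forces (5,6) = 3.
Column 1 already has 1, which forces (6,1) = 5.
Column 2 now contains 5, leaving (6,2) = 4.
Row 6 now contains 5, leaving (6,3) = 1.
Row 6 already has 4, leaving (6,5) = 6.
Cage l's pair has product 6, which forces (6,6) = 2.
Cage f needs sum 15, leaving (1,3) = 5.
Cage f has sum 15; hence (1,4) = 4.
Column 5 now contains 2, which forces (1,5) = 1.
Cage n needs two cells with sum 7, which forces (1,6) = 6.
The 4 cells of cage f must have sum 15, leaving (2,4) = 2.
6 is placed in column 5, leaving (2,5) = 4.
Column 6 already has 4, which forces (2,6) = 5.
5 is placed in row 3, which forces (3,3) = 6.
Row 1 already has 6, so (1,1) = 2.
Row 2 now contains 2, so (2,1) = 6.
The full grid is 2 3 5 4 1 6 / 6 1 3 2 4 5 / 3 2 6 1 5 4 / 4 6 2 5 3 1 / 1 5 4 6 2 3 / 5 4 1 3 6 2.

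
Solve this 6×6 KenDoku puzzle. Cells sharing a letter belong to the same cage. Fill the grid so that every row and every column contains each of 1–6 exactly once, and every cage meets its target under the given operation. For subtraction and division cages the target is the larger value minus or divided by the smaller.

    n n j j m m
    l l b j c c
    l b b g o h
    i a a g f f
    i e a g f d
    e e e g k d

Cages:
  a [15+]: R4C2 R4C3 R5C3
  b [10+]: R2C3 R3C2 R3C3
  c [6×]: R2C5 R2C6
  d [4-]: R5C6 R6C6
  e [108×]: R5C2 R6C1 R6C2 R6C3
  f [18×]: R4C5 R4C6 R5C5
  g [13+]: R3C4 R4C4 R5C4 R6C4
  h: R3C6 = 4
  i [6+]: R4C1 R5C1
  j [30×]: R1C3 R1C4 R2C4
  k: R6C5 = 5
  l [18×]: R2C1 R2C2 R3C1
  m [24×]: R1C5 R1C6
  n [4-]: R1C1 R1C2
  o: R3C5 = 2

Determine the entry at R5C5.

1

Cage o is given; hence R3C5 = 2.
Cage h is given, so R3C6 = 4.
Cage k is a single given cell, leaving R6C5 = 5.
The two cells of cage m must have product 24, so R1C5 = 4.
Column 6 already has 4, so R1C6 = 6.
Cage d needs two cells with difference 4; hence R5C6 = 5.
Cage d's pair has difference 4, leaving R6C6 = 1.
The two cells of cage c must have product 6, leaving R2C5 = 3.
Column 6 now contains 1, which forces R2C6 = 2.
Column 6 now contains 1, which forces R4C6 = 3.
Cage e needs product 108, leaving R5C2 = 3.
The 3 cells of cage l must have product 18; hence R3C1 = 3.
Cage b needs sum 10, so R2C3 = 4.
Column 3 now contains 4, which forces R5C3 = 6.
Row 5 now contains 6; hence R5C5 = 1.
Cage e has product 108; hence R6C3 = 3.
Cage a has sum 15; hence R4C2 = 4.
Column 3 already has 6; hence R4C3 = 5.
1 is placed in column 5, which forces R4C5 = 6.
Cage b needs sum 10; hence R3C2 = 5.
Column 3 now contains 5, which forces R3C3 = 1.
Row 3 already has 1, which forces R3C4 = 6.
Row 4 already has 4; hence R4C1 = 2.
Row 4 already has 2, leaving R4C4 = 1.
Cage i's pair has sum 6, which forces R5C1 = 4.
Row 5 already has 4, so R5C4 = 2.
2 is placed in column 1, which forces R6C1 = 6.
6 is placed in row 6, which forces R6C2 = 2.
Column 4 now contains 2; hence R6C4 = 4.
The two cells of cage n must have difference 4; hence R1C1 = 5.
Column 2 already has 5, which forces R1C2 = 1.
Column 3 already has 1; hence R1C3 = 2.
Cage j has product 30, which forces R1C4 = 3.
6 is placed in column 1, leaving R2C1 = 1.
Cage l needs product 18, leaving R2C2 = 6.
Column 4 already has 6, so R2C4 = 5.
Completed grid: 5 1 2 3 4 6 / 1 6 4 5 3 2 / 3 5 1 6 2 4 / 2 4 5 1 6 3 / 4 3 6 2 1 5 / 6 2 3 4 5 1.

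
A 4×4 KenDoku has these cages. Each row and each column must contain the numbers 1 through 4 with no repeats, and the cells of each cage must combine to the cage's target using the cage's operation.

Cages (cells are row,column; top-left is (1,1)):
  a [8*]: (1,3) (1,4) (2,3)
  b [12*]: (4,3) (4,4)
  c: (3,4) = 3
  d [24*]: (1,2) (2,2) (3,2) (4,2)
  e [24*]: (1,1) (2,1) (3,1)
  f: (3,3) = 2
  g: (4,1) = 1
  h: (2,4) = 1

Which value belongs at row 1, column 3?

H is a freebie, which forces (2,4) = 1.
F is a freebie; hence (3,3) = 2.
Cage c is given, so (3,4) = 3.
Cage g is a single given cell, leaving (4,1) = 1.
Column 4 already has 3, leaving (4,4) = 4.
Cage a has product 8, so (1,3) = 1.
4 is placed in column 4, leaving (1,4) = 2.
2 is placed in column 3, leaving (2,3) = 4.
Row 3 now contains 3, which forces (3,1) = 4.
Row 3 now contains 4; hence (3,2) = 1.
Row 4 already has 4, so (4,3) = 3.
2 is placed in row 1, leaving (1,1) = 3.
Cage d needs product 24; hence (1,2) = 4.
Cage e needs product 24, so (2,1) = 2.
Cage d has product 24; hence (2,2) = 3.
Row 4 now contains 3, so (4,2) = 2.
Filled in: 3 4 1 2 / 2 3 4 1 / 4 1 2 3 / 1 2 3 4.

1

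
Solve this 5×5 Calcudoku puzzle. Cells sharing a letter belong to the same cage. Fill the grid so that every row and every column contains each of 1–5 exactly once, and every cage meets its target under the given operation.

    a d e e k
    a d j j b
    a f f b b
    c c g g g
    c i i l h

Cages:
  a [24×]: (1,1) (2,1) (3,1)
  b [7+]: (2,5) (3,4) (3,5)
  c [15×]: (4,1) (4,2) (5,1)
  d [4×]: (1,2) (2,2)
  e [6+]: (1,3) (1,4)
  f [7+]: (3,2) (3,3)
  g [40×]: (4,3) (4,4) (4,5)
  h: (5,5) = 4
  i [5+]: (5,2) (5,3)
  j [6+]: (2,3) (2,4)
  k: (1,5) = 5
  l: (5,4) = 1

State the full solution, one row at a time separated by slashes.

K is a freebie; hence (1,5) = 5.
Cage l is a single given cell, so (5,4) = 1.
Cage h is given, so (5,5) = 4.
Column 5 now contains 4, leaving (4,5) = 2.
Cage b has sum 7, so (2,5) = 3.
Cage b needs sum 7, which forces (3,4) = 3.
Cage b has sum 7; hence (3,5) = 1.
Cage a needs product 24; hence (1,1) = 3.
Column 1 now contains 3, so (5,1) = 5.
5 is placed in column 1, leaving (4,1) = 1.
Cage c has product 15, which forces (4,2) = 3.
Column 2 already has 3, so (5,2) = 2.
2 is placed in row 5, which forces (5,3) = 3.
Column 2 now contains 2; hence (3,2) = 5.
The two cells of cage f must have sum 7, leaving (3,3) = 2.
Column 3 already has 2, so (1,3) = 4.
Cage e's pair has sum 6; hence (1,4) = 2.
Cage a has product 24, leaving (2,1) = 2.
4 is placed in column 3, which forces (2,3) = 1.
Column 4 now contains 2, so (2,4) = 5.
Row 3 now contains 2, which forces (3,1) = 4.
4 is placed in column 3, which forces (4,3) = 5.
Column 4 now contains 5, so (4,4) = 4.
4 is placed in row 1, so (1,2) = 1.
1 is placed in row 2, which forces (2,2) = 4.

3 1 4 2 5 / 2 4 1 5 3 / 4 5 2 3 1 / 1 3 5 4 2 / 5 2 3 1 4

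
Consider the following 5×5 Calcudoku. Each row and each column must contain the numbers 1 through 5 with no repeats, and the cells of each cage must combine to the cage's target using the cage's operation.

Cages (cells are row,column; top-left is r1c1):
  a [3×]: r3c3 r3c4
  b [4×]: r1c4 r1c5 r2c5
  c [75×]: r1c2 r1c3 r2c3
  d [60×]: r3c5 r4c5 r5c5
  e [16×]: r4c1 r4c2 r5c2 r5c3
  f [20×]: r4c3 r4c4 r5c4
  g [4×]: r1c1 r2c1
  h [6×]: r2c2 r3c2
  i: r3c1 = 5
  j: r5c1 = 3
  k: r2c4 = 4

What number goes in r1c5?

1

The 3 cells of cage c must have product 75; hence r1c2 = 5.
Cage c has product 75, leaving r1c3 = 3.
Cage c needs product 75, leaving r2c3 = 5.
Cage k is given, leaving r2c4 = 4.
Cage i is a single given cell; hence r3c1 = 5.
Column 3 now contains 3, leaving r3c3 = 1.
Row 3 already has 1, which forces r3c4 = 3.
3 is placed in row 3, leaving r3c5 = 4.
J is a freebie; hence r5c1 = 3.
Row 5 now contains 3, which forces r5c5 = 5.
Cage g needs two cells with product 4, which forces r1c1 = 4.
Cage b needs product 4, so r1c4 = 2.
Column 5 now contains 4, which forces r1c5 = 1.
Row 2 already has 4, which forces r2c1 = 1.
Cage h needs two cells with product 6, which forces r2c2 = 3.
Cage b needs product 4, leaving r2c5 = 2.
3 is placed in row 3, so r3c2 = 2.
Column 1 now contains 1; hence r4c1 = 2.
2 is placed in row 4, leaving r4c3 = 4.
Cage f has product 20, leaving r4c4 = 5.
Column 5 now contains 5, which forces r4c5 = 3.
Column 3 already has 4; hence r5c3 = 2.
Column 4 now contains 2, which forces r5c4 = 1.
Row 4 now contains 4, so r4c2 = 1.
Row 5 already has 1, so r5c2 = 4.
The full grid is 4 5 3 2 1 / 1 3 5 4 2 / 5 2 1 3 4 / 2 1 4 5 3 / 3 4 2 1 5.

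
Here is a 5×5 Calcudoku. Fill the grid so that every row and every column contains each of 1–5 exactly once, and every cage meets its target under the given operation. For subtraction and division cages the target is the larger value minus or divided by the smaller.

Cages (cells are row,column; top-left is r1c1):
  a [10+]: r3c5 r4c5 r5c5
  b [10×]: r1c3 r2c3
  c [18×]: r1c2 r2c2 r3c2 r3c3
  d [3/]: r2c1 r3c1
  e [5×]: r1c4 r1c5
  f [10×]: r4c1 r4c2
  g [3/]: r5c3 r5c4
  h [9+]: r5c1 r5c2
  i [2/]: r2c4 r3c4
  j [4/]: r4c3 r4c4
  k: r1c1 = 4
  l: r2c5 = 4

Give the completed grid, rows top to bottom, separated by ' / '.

K is a freebie, which forces r1c1 = 4.
Cage l is given, leaving r2c5 = 4.
Cage c needs product 18, so r3c3 = 3.
Column 1 now contains 4, which forces r5c1 = 5.
Row 5 now contains 5; hence r5c2 = 4.
Column 3 now contains 3, leaving r5c3 = 1.
Row 5 already has 1, so r5c4 = 3.
3 is placed in row 5, leaving r5c5 = 2.
The two cells of cage d must have quotient 3, which forces r2c1 = 3.
Row 3 now contains 3; hence r3c1 = 1.
1 is placed in row 3, which forces r3c2 = 2.
Row 3 already has 2; hence r3c4 = 4.
Cage a has sum 10; hence r3c5 = 5.
Column 1 already has 5; hence r4c1 = 2.
The two cells of cage f must have product 10; hence r4c2 = 5.
1 is placed in column 3; hence r4c3 = 4.
Cage j's pair has quotient 4, leaving r4c4 = 1.
Cage a has sum 10, leaving r4c5 = 3.
The 4 cells of cage c must have product 18, which forces r1c2 = 3.
1 is placed in column 4; hence r1c4 = 5.
Column 5 now contains 5, which forces r1c5 = 1.
2 is placed in column 2, which forces r2c2 = 1.
1 is placed in column 4; hence r2c4 = 2.
Row 1 now contains 5, so r1c3 = 2.
Row 2 now contains 2; hence r2c3 = 5.

4 3 2 5 1 / 3 1 5 2 4 / 1 2 3 4 5 / 2 5 4 1 3 / 5 4 1 3 2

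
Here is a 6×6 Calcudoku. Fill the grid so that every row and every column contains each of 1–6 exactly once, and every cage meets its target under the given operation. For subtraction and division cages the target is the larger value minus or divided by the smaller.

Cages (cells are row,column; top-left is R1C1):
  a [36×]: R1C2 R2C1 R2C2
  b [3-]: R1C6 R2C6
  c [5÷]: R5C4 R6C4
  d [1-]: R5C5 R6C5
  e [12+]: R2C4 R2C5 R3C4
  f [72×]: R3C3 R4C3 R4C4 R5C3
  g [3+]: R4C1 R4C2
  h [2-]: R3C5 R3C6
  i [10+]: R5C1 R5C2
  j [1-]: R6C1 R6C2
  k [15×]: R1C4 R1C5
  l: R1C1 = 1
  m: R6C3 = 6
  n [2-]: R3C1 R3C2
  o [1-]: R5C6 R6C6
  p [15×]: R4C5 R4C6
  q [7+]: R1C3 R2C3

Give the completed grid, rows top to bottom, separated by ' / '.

Cage l is given, which forces R1C1 = 1.
Column 1 now contains 1; hence R4C1 = 2.
Row 4 now contains 2, which forces R4C2 = 1.
Cage m is given, which forces R6C3 = 6.
Row 4 needs a 4, and only R4C3 is open for it.
In row 1, 4 can only go at R1C6, so R1C6 = 4.
The two cells of cage b must have difference 3, so R2C6 = 1.
In row 1, 6 can only go at R1C2, so R1C2 = 6.
Cage a needs product 36; hence R2C1 = 3.
The 3 cells of cage a must have product 36, which forces R2C2 = 2.
Row 2 already has 2, leaving R2C3 = 5.
Cage i needs two cells with sum 10, so R5C1 = 6.
6 is placed in column 2, leaving R5C2 = 4.
Column 3 now contains 5, leaving R1C3 = 2.
Cage n needs two cells with difference 2, leaving R3C1 = 5.
The two cells of cage n must have difference 2; hence R3C2 = 3.
3 is placed in row 3; hence R3C3 = 1.
Cage e needs sum 12, so R3C4 = 2.
Row 3 now contains 1, leaving R3C5 = 4.
Row 3 already has 2, which forces R3C6 = 6.
Column 3 now contains 1, which forces R5C3 = 3.
3 is placed in row 5, which forces R5C6 = 2.
Cage j needs two cells with difference 1; hence R6C1 = 4.
Column 2 already has 3, so R6C2 = 5.
Row 6 now contains 5, so R6C4 = 1.
Column 6 already has 2, leaving R6C6 = 3.
Cage e needs sum 12, so R2C4 = 4.
Column 5 already has 4, which forces R2C5 = 6.
Cage f has product 72, so R4C4 = 6.
Cage p's pair has product 15, leaving R4C5 = 3.
3 is placed in column 6, so R4C6 = 5.
Column 4 now contains 1; hence R5C4 = 5.
The two cells of cage d must have difference 1, leaving R5C5 = 1.
Row 6 now contains 3, which forces R6C5 = 2.
Column 4 already has 5; hence R1C4 = 3.
3 is placed in column 5; hence R1C5 = 5.

1 6 2 3 5 4 / 3 2 5 4 6 1 / 5 3 1 2 4 6 / 2 1 4 6 3 5 / 6 4 3 5 1 2 / 4 5 6 1 2 3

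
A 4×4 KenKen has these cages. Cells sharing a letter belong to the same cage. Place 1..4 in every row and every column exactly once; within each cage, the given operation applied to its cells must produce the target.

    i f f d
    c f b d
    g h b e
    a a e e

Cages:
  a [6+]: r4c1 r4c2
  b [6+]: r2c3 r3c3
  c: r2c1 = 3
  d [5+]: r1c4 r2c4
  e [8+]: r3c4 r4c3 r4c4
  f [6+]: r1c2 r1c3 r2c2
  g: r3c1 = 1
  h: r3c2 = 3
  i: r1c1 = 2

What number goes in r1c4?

3

Cage i is a single given cell, so r1c1 = 2.
C is a freebie; hence r2c1 = 3.
Cage g is given, so r3c1 = 1.
H is a freebie, so r3c2 = 3.
2 is placed in column 1; hence r4c1 = 4.
Row 4 already has 4; hence r4c2 = 2.
Cage f needs sum 6; hence r1c2 = 4.
The 3 cells of cage f must have sum 6, leaving r1c3 = 1.
1 is placed in row 1; hence r1c4 = 3.
2 is placed in column 2, so r2c2 = 1.
Cage e needs sum 8; hence r3c4 = 4.
Column 3 now contains 1, leaving r4c3 = 3.
Column 4 already has 3; hence r4c4 = 1.
Cage b's pair has sum 6, which forces r2c3 = 4.
Column 4 now contains 4; hence r2c4 = 2.
Row 3 already has 4, so r3c3 = 2.
The full grid is 2 4 1 3 / 3 1 4 2 / 1 3 2 4 / 4 2 3 1.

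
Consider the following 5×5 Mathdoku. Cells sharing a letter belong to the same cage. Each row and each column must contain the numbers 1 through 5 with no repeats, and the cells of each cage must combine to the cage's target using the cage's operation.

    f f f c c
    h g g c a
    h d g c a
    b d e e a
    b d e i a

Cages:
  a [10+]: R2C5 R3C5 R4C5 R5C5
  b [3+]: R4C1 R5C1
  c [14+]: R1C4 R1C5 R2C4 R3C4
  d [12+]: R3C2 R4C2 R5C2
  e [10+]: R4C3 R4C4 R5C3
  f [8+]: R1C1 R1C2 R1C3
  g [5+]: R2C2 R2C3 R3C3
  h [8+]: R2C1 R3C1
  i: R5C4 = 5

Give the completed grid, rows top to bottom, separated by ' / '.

Cage i is given, leaving R5C4 = 5.
The 4 cells of cage c must have sum 14, leaving R1C5 = 5.
In row 1, 2 can only go at R1C4, so R1C4 = 2.
Row 2 needs a 5, and only R2C1 is open for it.
5 is placed in column 1, leaving R3C1 = 3.
Row 3 now contains 3, so R3C4 = 4.
Column 4 now contains 4; hence R2C4 = 3.
4 is placed in row 3, leaving R3C2 = 5.
Column 4 already has 3, so R4C4 = 1.
The 3 cells of cage g must have sum 5, so R2C2 = 2.
3 is placed in row 2, leaving R2C3 = 1.
1 is placed in row 2, so R2C5 = 4.
Cage g has sum 5, which forces R3C3 = 2.
2 is placed in row 3, which forces R3C5 = 1.
Row 4 now contains 1, which forces R4C1 = 2.
The 3 cells of cage e must have sum 10, which forces R4C3 = 5.
Row 4 now contains 2, which forces R4C5 = 3.
The two cells of cage b must have sum 3, which forces R5C1 = 1.
Cage e needs sum 10, so R5C3 = 4.
Column 5 already has 3, so R5C5 = 2.
Column 1 now contains 1, which forces R1C1 = 4.
The 3 cells of cage f must have sum 8, which forces R1C2 = 1.
Column 3 now contains 4, which forces R1C3 = 3.
Row 4 already has 3, leaving R4C2 = 4.
4 is placed in row 5; hence R5C2 = 3.

4 1 3 2 5 / 5 2 1 3 4 / 3 5 2 4 1 / 2 4 5 1 3 / 1 3 4 5 2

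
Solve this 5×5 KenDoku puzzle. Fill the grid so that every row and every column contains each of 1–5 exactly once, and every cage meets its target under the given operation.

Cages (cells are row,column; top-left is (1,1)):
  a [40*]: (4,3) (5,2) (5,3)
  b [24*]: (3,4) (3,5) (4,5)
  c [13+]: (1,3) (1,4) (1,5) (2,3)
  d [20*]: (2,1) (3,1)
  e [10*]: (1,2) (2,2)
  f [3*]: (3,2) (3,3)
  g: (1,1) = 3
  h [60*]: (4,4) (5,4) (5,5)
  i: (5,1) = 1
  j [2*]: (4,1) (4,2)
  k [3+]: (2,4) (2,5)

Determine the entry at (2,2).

5

G is a freebie, which forces (1,1) = 3.
Cage i is given, leaving (5,1) = 1.
Column 1 already has 1, so (4,1) = 2.
Cage j's pair has product 2; hence (4,2) = 1.
Column 2 already has 1, leaving (3,2) = 3.
Cage f needs two cells with product 3; hence (3,3) = 1.
Cage b needs product 24, leaving (4,5) = 3.
Cage h needs product 60; hence (5,4) = 3.
Row 2 needs a 3, and only (2,3) is open for it.
In row 1, 2 can only go at (1,2), so (1,2) = 2.
Column 2 already has 2; hence (2,2) = 5.
Column 2 already has 5; hence (5,2) = 4.
The 3 cells of cage a must have product 40, which forces (5,3) = 2.
Row 5 now contains 4, which forces (5,5) = 5.
5 is placed in row 2, so (2,1) = 4.
Cage d's pair has product 20; hence (3,1) = 5.
Cage a needs product 40, which forces (4,3) = 5.
The 3 cells of cage h must have product 60; hence (4,4) = 4.
Column 3 already has 5; hence (1,3) = 4.
The 4 cells of cage c must have sum 13; hence (1,4) = 5.
The 4 cells of cage c must have sum 13; hence (1,5) = 1.
Column 5 now contains 1, leaving (2,5) = 2.
4 is placed in column 4, so (3,4) = 2.
Cage b needs product 24, leaving (3,5) = 4.
2 is placed in row 2, so (2,4) = 1.
The full grid is 3 2 4 5 1 / 4 5 3 1 2 / 5 3 1 2 4 / 2 1 5 4 3 / 1 4 2 3 5.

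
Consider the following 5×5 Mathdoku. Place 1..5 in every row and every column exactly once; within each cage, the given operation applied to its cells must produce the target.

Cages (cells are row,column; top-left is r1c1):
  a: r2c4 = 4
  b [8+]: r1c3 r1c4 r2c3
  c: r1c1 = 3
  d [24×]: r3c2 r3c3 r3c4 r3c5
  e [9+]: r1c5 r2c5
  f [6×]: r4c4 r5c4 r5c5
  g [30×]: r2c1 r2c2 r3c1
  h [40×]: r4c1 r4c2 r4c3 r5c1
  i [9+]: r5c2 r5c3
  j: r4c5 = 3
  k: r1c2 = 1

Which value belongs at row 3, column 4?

2

C is a freebie; hence r1c1 = 3.
K is a freebie, so r1c2 = 1.
A is a freebie; hence r2c4 = 4.
Row 2 already has 4; hence r2c5 = 5.
Cage j is a single given cell, which forces r4c5 = 3.
Column 5 now contains 5, so r1c5 = 4.
5 is placed in row 2, so r2c1 = 2.
Cage g needs product 30, which forces r2c2 = 3.
Row 2 already has 2, which forces r2c3 = 1.
The 3 cells of cage g must have product 30, which forces r3c1 = 5.
Cage f needs product 6, which forces r5c4 = 3.
Cage d needs product 24, so r3c2 = 4.
The 4 cells of cage d must have product 24, which forces r3c3 = 3.
4 is placed in column 2, so r5c2 = 5.
Row 5 already has 5, which forces r5c3 = 4.
Cage h has product 40; hence r4c1 = 4.
5 is placed in column 2; hence r4c2 = 2.
Cage h needs product 40, which forces r4c3 = 5.
Row 4 already has 2; hence r4c4 = 1.
Row 5 already has 4, leaving r5c1 = 1.
Row 5 now contains 1, so r5c5 = 2.
Column 3 now contains 5, so r1c3 = 2.
Cage b has sum 8, which forces r1c4 = 5.
1 is placed in column 4, which forces r3c4 = 2.
2 is placed in column 5, so r3c5 = 1.
Filled in: 3 1 2 5 4 / 2 3 1 4 5 / 5 4 3 2 1 / 4 2 5 1 3 / 1 5 4 3 2.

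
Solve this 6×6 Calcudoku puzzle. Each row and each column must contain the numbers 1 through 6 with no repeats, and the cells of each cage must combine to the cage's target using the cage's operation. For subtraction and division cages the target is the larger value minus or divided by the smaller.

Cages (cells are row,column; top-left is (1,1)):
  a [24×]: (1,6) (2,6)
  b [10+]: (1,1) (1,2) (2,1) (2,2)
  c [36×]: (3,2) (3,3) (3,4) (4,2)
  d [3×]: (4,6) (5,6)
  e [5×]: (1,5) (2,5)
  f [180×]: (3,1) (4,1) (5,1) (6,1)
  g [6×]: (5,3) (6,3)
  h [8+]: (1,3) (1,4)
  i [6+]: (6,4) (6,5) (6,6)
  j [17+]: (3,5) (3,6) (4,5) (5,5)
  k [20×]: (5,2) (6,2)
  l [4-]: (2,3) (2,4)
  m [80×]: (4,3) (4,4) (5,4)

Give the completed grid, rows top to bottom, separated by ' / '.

4 2 5 3 1 6 / 1 3 2 6 5 4 / 6 1 3 2 4 5 / 3 6 4 5 2 1 / 2 5 1 4 6 3 / 5 4 6 1 3 2

Cage m has product 80, which forces (4,3) = 4.
Cage m has product 80; hence (4,4) = 5.
The 3 cells of cage m must have product 80, leaving (5,4) = 4.
4 is placed in row 5, which forces (5,2) = 5.
Cage k needs two cells with product 20, so (6,2) = 4.
In row 6, 5 can only go at (6,1), so (6,1) = 5.
The only place for 6 in row 6 is (6,3).
Cage g needs two cells with product 6, which forces (5,3) = 1.
Row 5 already has 1, which forces (5,6) = 3.
Column 6 now contains 3, which forces (4,6) = 1.
Column 6 already has 1; hence (6,6) = 2.
Column 3 needs a 3, and only (3,3) is open for it.
The 4 cells of cage f must have product 180, so (4,1) = 3.
Row 2 needs a 3, and only (2,2) is open for it.
In row 1, 3 can only go at (1,4), so (1,4) = 3.
Cage h needs two cells with sum 8, leaving (1,3) = 5.
5 is placed in row 1; hence (1,5) = 1.
Column 3 now contains 5; hence (2,3) = 2.
1 is placed in column 5, leaving (2,5) = 5.
Column 5 now contains 5; hence (3,5) = 4.
Row 3 now contains 4, which forces (3,6) = 5.
Column 4 now contains 3; hence (6,4) = 1.
Cage i has sum 6, leaving (6,5) = 3.
Cage b needs sum 10, which forces (1,1) = 4.
Row 1 already has 1; hence (1,2) = 2.
4 is placed in row 1, so (1,6) = 6.
Cage b has sum 10; hence (2,1) = 1.
Column 4 already has 1, leaving (2,4) = 6.
Column 6 already has 6, which forces (2,6) = 4.
The 4 cells of cage c must have product 36, leaving (3,2) = 1.
Column 4 already has 6, which forces (3,4) = 2.
Column 2 already has 2, which forces (4,2) = 6.
6 is placed in row 4; hence (4,5) = 2.
Column 5 already has 2, leaving (5,5) = 6.
Row 3 already has 2; hence (3,1) = 6.
Row 5 already has 6, leaving (5,1) = 2.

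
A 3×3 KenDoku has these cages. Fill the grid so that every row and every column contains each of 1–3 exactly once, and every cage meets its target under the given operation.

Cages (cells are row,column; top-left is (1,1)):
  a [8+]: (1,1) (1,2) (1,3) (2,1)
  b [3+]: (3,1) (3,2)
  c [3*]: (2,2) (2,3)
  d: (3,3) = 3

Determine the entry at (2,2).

The 4 cells of cage a must have sum 8, leaving (2,1) = 2.
2 is placed in column 1, so (3,1) = 1.
Row 3 already has 1, which forces (3,2) = 2.
Cage d is a single given cell, leaving (3,3) = 3.
Column 1 now contains 1, which forces (1,1) = 3.
The 4 cells of cage a must have sum 8; hence (1,2) = 1.
Cage a has sum 8, so (1,3) = 2.
Cage c's pair has product 3, which forces (2,2) = 3.
Column 3 already has 3, leaving (2,3) = 1.
Completed grid: 3 1 2 / 2 3 1 / 1 2 3.

3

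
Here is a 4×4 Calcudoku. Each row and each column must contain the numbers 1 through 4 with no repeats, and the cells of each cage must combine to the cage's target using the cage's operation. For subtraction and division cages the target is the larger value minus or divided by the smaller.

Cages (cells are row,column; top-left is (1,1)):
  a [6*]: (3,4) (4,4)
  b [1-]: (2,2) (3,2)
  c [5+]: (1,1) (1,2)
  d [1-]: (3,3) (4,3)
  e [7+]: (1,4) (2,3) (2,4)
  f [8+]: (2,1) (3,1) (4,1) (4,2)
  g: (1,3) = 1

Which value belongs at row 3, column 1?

G is a freebie; hence (1,3) = 1.
Row 1 needs a 4, and only (1,4) is open for it.
The 3 cells of cage e must have sum 7, leaving (2,3) = 2.
The 3 cells of cage e must have sum 7, so (2,4) = 1.
Row 3 needs a 1, and only (3,1) is open for it.
The 4 cells of cage f must have sum 8, so (2,1) = 4.
Row 2 already has 4, so (2,2) = 3.
Column 1 now contains 1; hence (4,1) = 2.
The 4 cells of cage f must have sum 8, so (4,2) = 1.
Row 4 already has 2; hence (4,4) = 3.
Column 1 already has 2, which forces (1,1) = 3.
3 is placed in column 2; hence (1,2) = 2.
2 is placed in column 2, so (3,2) = 4.
Cage d needs two cells with difference 1; hence (3,3) = 3.
Column 4 now contains 3, so (3,4) = 2.
Row 4 already has 3, leaving (4,3) = 4.
Filled in: 3 2 1 4 / 4 3 2 1 / 1 4 3 2 / 2 1 4 3.

1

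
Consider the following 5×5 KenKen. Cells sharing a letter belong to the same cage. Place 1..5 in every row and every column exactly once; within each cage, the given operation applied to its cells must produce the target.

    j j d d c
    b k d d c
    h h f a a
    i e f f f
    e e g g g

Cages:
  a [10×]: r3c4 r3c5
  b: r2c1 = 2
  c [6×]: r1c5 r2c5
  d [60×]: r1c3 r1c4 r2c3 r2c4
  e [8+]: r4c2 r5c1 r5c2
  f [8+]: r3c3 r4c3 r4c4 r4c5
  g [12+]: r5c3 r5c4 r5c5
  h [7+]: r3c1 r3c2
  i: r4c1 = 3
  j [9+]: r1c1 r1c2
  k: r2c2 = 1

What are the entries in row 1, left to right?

5 4 3 1 2

B is a freebie, leaving r2c1 = 2.
K is a freebie; hence r2c2 = 1.
Row 2 now contains 2, which forces r2c5 = 3.
Cage i is a single given cell, so r4c1 = 3.
Column 5 now contains 3, leaving r1c5 = 2.
The 4 cells of cage f must have sum 8, so r3c3 = 1.
Column 5 now contains 2, which forces r3c5 = 5.
The 3 cells of cage e must have sum 8; hence r5c1 = 1.
Column 5 already has 5; hence r5c5 = 4.
1 is placed in column 3, which forces r1c3 = 3.
Cage d needs product 60, which forces r1c4 = 1.
5 is placed in row 3; hence r3c1 = 4.
The two cells of cage h must have sum 7, leaving r3c2 = 3.
5 is placed in row 3, leaving r3c4 = 2.
Column 4 already has 2, so r4c4 = 4.
Column 5 already has 4, which forces r4c5 = 1.
Column 3 already has 3; hence r5c3 = 5.
Row 5 now contains 5, which forces r5c4 = 3.
4 is placed in column 1, so r1c1 = 5.
The two cells of cage j must have sum 9, so r1c2 = 4.
5 is placed in column 3, leaving r2c3 = 4.
Column 4 now contains 4, leaving r2c4 = 5.
Cage e has sum 8, so r4c2 = 5.
4 is placed in row 4; hence r4c3 = 2.
Row 5 now contains 5, leaving r5c2 = 2.
The full grid is 5 4 3 1 2 / 2 1 4 5 3 / 4 3 1 2 5 / 3 5 2 4 1 / 1 2 5 3 4.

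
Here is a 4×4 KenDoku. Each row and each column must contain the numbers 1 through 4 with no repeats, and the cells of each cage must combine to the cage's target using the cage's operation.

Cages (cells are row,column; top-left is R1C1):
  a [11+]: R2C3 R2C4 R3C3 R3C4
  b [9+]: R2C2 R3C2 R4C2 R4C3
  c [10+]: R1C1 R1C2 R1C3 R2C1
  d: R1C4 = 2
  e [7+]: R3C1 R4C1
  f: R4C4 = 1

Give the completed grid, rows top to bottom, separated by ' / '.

1 3 4 2 / 2 1 3 4 / 4 2 1 3 / 3 4 2 1

D is a freebie; hence R1C4 = 2.
F is a freebie, leaving R4C4 = 1.
Cage c has sum 10, leaving R2C1 = 2.
The only place for 4 in row 2 is R2C4.
Cage a needs sum 11, which forces R2C3 = 3.
Cage a needs sum 11, so R3C3 = 1.
4 is placed in column 4, leaving R3C4 = 3.
Column 3 now contains 3, leaving R4C3 = 2.
Column 3 now contains 1, so R1C3 = 4.
3 is placed in row 2, so R2C2 = 1.
Row 3 already has 3, which forces R3C1 = 4.
Row 3 already has 3; hence R3C2 = 2.
The two cells of cage e must have sum 7, leaving R4C1 = 3.
2 is placed in row 4; hence R4C2 = 4.
Column 1 now contains 3; hence R1C1 = 1.
1 is placed in column 2, leaving R1C2 = 3.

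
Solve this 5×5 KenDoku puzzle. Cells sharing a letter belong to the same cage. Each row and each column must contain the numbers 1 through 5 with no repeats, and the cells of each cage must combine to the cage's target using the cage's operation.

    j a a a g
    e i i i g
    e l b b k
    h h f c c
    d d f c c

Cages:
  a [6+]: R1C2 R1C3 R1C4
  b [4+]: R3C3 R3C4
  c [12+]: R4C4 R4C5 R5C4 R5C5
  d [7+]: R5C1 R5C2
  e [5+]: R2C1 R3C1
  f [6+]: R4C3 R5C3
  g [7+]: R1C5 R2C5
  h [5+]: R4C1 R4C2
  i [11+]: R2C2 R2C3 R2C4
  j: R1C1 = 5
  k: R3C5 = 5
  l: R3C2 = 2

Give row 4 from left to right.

2 3 5 4 1

Cage j is a single given cell, which forces R1C1 = 5.
Cage l is a single given cell; hence R3C2 = 2.
K is a freebie, leaving R3C5 = 5.
The only place for 4 in row 1 is R1C5.
4 is placed in column 5, so R2C5 = 3.
The only place for 1 in row 2 is R2C1.
Cage e needs two cells with sum 5, which forces R3C1 = 4.
Column 1 now contains 4, leaving R4C1 = 2.
2 is placed in row 4; hence R4C5 = 1.
2 is placed in column 1, which forces R5C1 = 3.
1 is placed in column 5; hence R5C5 = 2.
Row 4 now contains 1; hence R4C2 = 3.
Cage f needs two cells with sum 6, which forces R4C3 = 5.
Row 4 already has 5, which forces R4C4 = 4.
The two cells of cage d must have sum 7, leaving R5C2 = 4.
The two cells of cage f must have sum 6, so R5C3 = 1.
4 is placed in column 4, so R5C4 = 5.
Column 2 now contains 3, so R1C2 = 1.
4 is placed in column 2, which forces R2C2 = 5.
Cage i has sum 11, which forces R2C3 = 4.
Column 4 now contains 5; hence R2C4 = 2.
1 is placed in column 3; hence R3C3 = 3.
Cage b needs two cells with sum 4, which forces R3C4 = 1.
3 is placed in column 3, leaving R1C3 = 2.
Column 4 already has 2, leaving R1C4 = 3.
Filled in: 5 1 2 3 4 / 1 5 4 2 3 / 4 2 3 1 5 / 2 3 5 4 1 / 3 4 1 5 2.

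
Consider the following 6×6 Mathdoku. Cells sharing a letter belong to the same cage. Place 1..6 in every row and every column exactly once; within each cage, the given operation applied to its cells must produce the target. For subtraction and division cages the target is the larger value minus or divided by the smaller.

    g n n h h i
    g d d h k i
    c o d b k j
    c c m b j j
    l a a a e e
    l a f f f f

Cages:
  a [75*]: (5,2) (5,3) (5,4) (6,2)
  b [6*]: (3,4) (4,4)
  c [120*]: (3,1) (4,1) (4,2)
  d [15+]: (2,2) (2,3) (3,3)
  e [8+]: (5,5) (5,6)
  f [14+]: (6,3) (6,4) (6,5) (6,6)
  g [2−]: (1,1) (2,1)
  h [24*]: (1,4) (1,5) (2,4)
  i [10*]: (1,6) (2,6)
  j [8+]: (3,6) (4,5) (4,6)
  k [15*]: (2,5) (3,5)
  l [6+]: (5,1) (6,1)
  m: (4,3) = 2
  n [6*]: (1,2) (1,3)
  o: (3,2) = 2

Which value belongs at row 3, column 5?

3

Cage o is a single given cell, so (3,2) = 2.
Cage m is a single given cell, so (4,3) = 2.
Cage a needs product 75, so (6,2) = 5.
The only place for 5 in row 4 is (4,1).
The only place for 5 in row 1 is (1,6).
Column 6 already has 5; hence (2,6) = 2.
In row 5, 4 can only go at (5,1), so (5,1) = 4.
Column 1 already has 4, so (3,1) = 6.
Row 3 already has 6, so (3,4) = 1.
The 3 cells of cage c must have product 120, leaving (4,2) = 4.
Column 4 now contains 1, so (4,4) = 6.
Column 1 already has 4; hence (6,1) = 2.
Column 2 now contains 4; hence (2,2) = 6.
Cage j needs sum 8, leaving (3,6) = 4.
Column 2 already has 6, leaving (1,2) = 1.
The two cells of cage n must have product 6, which forces (1,3) = 6.
Cage d needs sum 15; hence (2,3) = 4.
Row 2 already has 4; hence (2,4) = 3.
Row 2 already has 3, which forces (2,5) = 5.
Row 3 now contains 4, so (3,3) = 5.
Column 5 already has 5; hence (3,5) = 3.
3 is placed in column 5, so (4,5) = 1.
1 is placed in row 4; hence (4,6) = 3.
Column 2 now contains 1, so (5,2) = 3.
3 is placed in row 5; hence (5,3) = 1.
Column 4 now contains 3, so (5,4) = 5.
Column 5 already has 5, which forces (5,5) = 2.
Column 6 now contains 3, leaving (5,6) = 6.
Column 3 now contains 1, so (6,3) = 3.
Column 4 now contains 3; hence (6,4) = 4.
Row 6 already has 4, which forces (6,5) = 6.
6 is placed in column 6, leaving (6,6) = 1.
Row 1 already has 1, leaving (1,1) = 3.
4 is placed in column 4, leaving (1,4) = 2.
Column 5 now contains 2, so (1,5) = 4.
Row 2 already has 3, which forces (2,1) = 1.
Filled in: 3 1 6 2 4 5 / 1 6 4 3 5 2 / 6 2 5 1 3 4 / 5 4 2 6 1 3 / 4 3 1 5 2 6 / 2 5 3 4 6 1.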